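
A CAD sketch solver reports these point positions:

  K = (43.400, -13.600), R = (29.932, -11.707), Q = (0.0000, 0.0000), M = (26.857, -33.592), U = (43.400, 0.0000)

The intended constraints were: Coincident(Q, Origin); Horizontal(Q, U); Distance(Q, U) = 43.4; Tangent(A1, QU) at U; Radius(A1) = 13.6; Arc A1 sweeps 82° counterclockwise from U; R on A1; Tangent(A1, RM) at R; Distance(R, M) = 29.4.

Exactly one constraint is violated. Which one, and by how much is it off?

Distance(R, M) = 29.4 — off by 7.30.

Q = (0.00, 0.00) ✓; Q.y = 0.00, U.y = 0.00 ✓; |QU| = 43.40 ✓; ∠(KU, UQ) = 90.00° ✓; |KU| = 13.60 ✓; bearing(K→R) − bearing(K→U) = 82.00° ✓; |KR| = 13.60 ✓; ∠(KR, RM) = 90.00° ✓; |RM| = 22.10 ✗.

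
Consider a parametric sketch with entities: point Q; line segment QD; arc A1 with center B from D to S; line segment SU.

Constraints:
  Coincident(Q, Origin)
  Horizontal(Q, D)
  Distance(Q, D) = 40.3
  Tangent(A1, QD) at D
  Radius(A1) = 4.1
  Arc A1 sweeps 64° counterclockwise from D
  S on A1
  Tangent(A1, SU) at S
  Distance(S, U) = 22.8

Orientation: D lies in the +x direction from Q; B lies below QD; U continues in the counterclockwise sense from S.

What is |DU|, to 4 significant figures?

26.58

Q is at the origin; QD is horizontal with |QD| = 40.3 and D on the +x side, so D = (40.30, 0.000). Since A1 is tangent to QD there, BD ⟂ QD, so B = D + (0, -4.1) = (40.30, -4.100). On A1, D sits at bearing 90° from B; a 64° counterclockwise sweep puts S at bearing 154°, so S = B + 4.1·(cos 154°, sin 154°) = (36.61, -2.303). The tangent condition forces BS to be normal to SU, so SU runs along (−sin 154°, cos 154°); with |SU| = 22.8, U = (26.62, -22.80). Then |DU| = |U − D| = 26.58.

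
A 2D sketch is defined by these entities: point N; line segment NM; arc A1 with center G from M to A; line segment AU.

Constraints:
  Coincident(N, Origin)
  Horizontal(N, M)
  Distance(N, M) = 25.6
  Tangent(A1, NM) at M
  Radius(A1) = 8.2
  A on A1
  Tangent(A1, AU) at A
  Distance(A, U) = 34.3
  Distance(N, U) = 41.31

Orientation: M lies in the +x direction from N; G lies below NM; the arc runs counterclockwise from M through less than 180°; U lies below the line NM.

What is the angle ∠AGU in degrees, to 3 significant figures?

76.6°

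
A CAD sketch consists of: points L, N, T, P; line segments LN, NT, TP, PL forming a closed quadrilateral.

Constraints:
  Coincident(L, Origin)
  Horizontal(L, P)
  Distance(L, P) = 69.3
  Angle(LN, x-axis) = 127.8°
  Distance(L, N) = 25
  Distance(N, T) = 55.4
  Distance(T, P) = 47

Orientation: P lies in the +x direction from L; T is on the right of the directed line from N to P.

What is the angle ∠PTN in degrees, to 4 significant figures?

115.9°

L is at the origin; LP is horizontal with |LP| = 69.3 and P in +x, so P = (69.3, 0). LN runs at 127.8° with |LN| = 25.0, so N = (-15.32, 19.75). T is determined by |NT| = 55.4 and |TP| = 47.0 together: it lies at the intersection of circle(N, 55.4) and circle(P, 47.0). With |NP| = 86.90, the foot of the radical line on NP is 48.40 from N and the perpendicular offset is √(55.4² − 48.40²) = 26.96. Taking the right-of-NP solution: T = (25.68, -17.50).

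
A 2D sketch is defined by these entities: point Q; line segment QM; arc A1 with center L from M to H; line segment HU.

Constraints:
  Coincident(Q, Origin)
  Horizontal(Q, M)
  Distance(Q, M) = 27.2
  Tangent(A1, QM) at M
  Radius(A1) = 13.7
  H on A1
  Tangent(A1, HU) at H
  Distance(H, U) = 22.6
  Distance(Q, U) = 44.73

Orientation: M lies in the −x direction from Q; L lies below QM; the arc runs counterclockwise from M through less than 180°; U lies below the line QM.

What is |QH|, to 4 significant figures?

43.70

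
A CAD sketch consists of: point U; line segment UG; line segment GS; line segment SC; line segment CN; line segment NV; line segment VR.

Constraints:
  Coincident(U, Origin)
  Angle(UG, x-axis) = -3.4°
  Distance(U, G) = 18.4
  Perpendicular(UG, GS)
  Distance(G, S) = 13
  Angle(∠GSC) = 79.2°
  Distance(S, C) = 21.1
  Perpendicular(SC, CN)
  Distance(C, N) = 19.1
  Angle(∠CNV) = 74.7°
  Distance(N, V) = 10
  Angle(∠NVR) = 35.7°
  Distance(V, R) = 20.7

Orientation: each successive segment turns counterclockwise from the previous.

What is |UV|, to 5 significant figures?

11.531

U is at the origin; UG runs at -3.4° with length 18.4, so G = (18.368, -1.0912). UG ⟂ GS, so GS runs at 86.600°; with |GS| = 13.0, S = (19.139, 11.886). ∠GSC = 79.2° gives SC at -172.60° from the x-axis; with |SC| = 21.1, C = (-1.7857, 9.1683). SC is perpendicular to CN, so CN runs at -82.600°; with |CN| = 19.1, N = (0.67433, -9.7726). ∠CNV = 74.7° gives NV at 22.700° from the x-axis; with |NV| = 10.0, V = (9.8997, -5.9136). Then |UV| = |V − U| = 11.531.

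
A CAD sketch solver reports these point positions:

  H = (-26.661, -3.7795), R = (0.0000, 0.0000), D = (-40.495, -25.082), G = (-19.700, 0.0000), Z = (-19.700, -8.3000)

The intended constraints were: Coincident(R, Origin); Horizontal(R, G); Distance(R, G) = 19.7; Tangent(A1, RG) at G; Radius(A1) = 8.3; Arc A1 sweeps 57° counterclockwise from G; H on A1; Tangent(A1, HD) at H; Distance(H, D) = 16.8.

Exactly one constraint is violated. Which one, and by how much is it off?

Distance(H, D) = 16.8 — off by 8.60.

R = (0.00, 0.00) ✓; R.y = 0.00, G.y = 0.00 ✓; |RG| = 19.70 ✓; ∠(ZG, GR) = 90.00° ✓; |ZG| = 8.300 ✓; bearing(Z→H) − bearing(Z→G) = 57.00° ✓; |ZH| = 8.300 ✓; ∠(ZH, HD) = 90.00° ✓; |HD| = 25.40 ✗.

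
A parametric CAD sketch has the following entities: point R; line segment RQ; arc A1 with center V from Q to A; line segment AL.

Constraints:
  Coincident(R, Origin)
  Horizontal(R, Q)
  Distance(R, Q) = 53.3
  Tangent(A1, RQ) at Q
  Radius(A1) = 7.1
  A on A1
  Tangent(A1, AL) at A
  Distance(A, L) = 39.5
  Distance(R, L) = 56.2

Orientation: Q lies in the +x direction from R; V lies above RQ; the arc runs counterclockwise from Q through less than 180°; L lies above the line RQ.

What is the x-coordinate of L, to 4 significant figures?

35.88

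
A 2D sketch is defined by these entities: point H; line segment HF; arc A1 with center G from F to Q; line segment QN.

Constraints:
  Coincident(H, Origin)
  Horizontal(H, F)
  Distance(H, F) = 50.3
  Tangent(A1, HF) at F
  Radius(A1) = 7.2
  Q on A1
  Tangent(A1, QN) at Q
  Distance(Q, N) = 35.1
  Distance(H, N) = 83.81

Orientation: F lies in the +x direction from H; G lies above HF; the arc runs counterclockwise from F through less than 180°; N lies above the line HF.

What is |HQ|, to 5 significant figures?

55.839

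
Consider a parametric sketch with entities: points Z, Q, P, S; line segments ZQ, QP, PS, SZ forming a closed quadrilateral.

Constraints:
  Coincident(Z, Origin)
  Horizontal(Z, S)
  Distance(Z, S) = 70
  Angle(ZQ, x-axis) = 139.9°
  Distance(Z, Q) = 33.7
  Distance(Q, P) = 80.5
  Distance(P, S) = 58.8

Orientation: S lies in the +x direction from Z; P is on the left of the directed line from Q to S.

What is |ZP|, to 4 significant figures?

72.42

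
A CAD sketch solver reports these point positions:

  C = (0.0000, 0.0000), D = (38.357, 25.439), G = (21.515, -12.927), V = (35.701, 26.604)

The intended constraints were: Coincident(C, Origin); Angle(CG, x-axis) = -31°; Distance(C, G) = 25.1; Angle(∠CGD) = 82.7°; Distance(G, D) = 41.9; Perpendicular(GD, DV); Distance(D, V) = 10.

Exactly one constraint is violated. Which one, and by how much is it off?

Distance(D, V) = 10 — off by 7.10.

C = (0.00, 0.00) ✓; CG at -31.00° ✓; |CG| = 25.10 ✓; ∠CGD = 82.70° ✓; |GD| = 41.90 ✓; ∠(GD, DV) = 90.02° ✓; |DV| = 2.900 ✗.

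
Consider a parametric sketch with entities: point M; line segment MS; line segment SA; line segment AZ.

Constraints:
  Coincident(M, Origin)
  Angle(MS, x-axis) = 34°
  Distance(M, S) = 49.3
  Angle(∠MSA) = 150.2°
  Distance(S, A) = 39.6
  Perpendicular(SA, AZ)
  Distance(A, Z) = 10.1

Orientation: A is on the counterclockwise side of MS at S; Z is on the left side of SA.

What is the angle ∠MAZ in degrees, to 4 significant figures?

73.44°

M is at the origin; MS runs at 34.0° with length 49.3, so S = 49.3·(cos 34.0°, sin 34.0°) = (40.87, 27.57). ∠MSA = 150.2°, so SA runs at 34.0° + (180° − 150.2°) = 63.80° from the x-axis; with |SA| = 39.6, A = S + 39.6·(cos 63.80°, sin 63.80°) = (58.36, 63.10). SA is perpendicular to AZ; with |AZ| = 10.1 on the left of SA, Z = A + 10.1·(-0.8973, 0.4415) = (49.29, 67.56). Then cos ∠MAZ = AM·AZ / (|AM||AZ|), giving 73.44°.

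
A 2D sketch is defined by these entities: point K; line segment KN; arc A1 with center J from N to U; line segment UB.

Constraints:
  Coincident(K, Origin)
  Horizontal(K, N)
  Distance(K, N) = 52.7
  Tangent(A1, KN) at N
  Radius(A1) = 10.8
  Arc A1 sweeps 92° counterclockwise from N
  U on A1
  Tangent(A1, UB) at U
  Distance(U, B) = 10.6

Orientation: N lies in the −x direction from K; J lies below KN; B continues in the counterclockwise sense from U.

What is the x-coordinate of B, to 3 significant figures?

-63.1

K is at the origin; K and N share the same y with |KN| = 52.7 and N on the −x side, so N = (-52.7, 0.00). Since A1 is tangent to KN there, JN ⟂ KN, so J = N + (0, -10.8) = (-52.7, -10.8). On A1, N sits at bearing 90° from J; a 92° counterclockwise sweep puts U at bearing 182°, so U = J + 10.8·(cos 182°, sin 182°) = (-63.5, -11.2). Since A1 is tangent to UB there, JU ⟂ UB, so UB runs along (−sin 182°, cos 182°); with |UB| = 10.6, B = (-63.1, -21.8). So B.x = -63.1.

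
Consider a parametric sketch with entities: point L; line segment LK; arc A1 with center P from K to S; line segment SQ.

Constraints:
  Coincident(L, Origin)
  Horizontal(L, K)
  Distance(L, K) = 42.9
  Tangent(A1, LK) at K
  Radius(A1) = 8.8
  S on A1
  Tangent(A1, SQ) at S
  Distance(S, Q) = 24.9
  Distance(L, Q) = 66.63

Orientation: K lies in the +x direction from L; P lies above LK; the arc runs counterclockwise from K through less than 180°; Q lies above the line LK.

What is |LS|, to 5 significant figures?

51.426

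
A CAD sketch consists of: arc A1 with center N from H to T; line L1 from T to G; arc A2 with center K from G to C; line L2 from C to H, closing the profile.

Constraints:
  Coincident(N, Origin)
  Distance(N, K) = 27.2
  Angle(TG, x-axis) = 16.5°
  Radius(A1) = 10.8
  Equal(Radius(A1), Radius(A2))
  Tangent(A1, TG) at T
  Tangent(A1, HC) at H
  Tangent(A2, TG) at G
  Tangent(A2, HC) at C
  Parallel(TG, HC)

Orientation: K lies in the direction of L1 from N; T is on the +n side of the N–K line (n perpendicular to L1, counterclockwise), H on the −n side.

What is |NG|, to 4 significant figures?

29.27

Tangency of A1 to both parallel lines with radius 10.8 puts T and H at N ± 10.8·n: T = (-3.067, 10.36), H = (3.067, -10.36). Equal radii place G and C the same way about K: G = K + 10.8·n = (23.01, 18.08), C = K − 10.8·n = (29.15, -2.630). Then |NG| = |G − N| = 29.27.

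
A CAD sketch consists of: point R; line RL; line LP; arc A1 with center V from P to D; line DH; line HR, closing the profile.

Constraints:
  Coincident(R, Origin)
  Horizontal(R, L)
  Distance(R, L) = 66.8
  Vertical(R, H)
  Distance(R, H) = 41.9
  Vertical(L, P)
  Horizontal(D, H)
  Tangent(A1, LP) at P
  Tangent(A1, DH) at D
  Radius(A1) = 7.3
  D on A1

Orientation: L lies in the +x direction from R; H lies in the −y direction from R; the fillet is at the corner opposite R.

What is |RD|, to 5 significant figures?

72.773

R is at the origin; R and L share the same y with |RL| = 66.8 and L on the +x side, so L = (66.800, 0.0000). R and H share the same x with |RH| = 41.9 and H on the −y side, so H = (0.0000, -41.900). The virtual corner opposite R is at (66.800, -41.900). Since A1 is tangent to LP there, VP ⟂ LP and A1 meets DH tangentially, so VD is at right angles to DH, with radius 7.3, so the center V sits 7.3 in from both sides at V = (59.500, -34.600). That places the tangent points at P = (66.800, -34.600) on LP and D = (59.500, -41.900) on DH. Then |RD| = |D − R| = 72.773.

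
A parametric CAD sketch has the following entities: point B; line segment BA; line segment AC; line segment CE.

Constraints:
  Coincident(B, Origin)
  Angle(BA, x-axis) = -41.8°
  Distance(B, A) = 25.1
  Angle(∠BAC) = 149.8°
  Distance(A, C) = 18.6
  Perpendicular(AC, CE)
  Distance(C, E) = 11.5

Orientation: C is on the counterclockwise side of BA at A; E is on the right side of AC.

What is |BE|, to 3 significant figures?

47.0

B is at the origin; BA runs at -41.8° with length 25.1, so A = 25.1·(cos -41.8°, sin -41.8°) = (18.7, -16.7). ∠BAC = 149.8°, so AC runs at -41.8° + (180° − 149.8°) = -11.6° from the x-axis; with |AC| = 18.6, C = A + 18.6·(cos -11.6°, sin -11.6°) = (36.9, -20.5). AC is perpendicular to CE; with |CE| = 11.5 on the right of AC, E = C + 11.5·(-0.201, -0.980) = (34.6, -31.7). Then |BE| = |E − B| = 47.0.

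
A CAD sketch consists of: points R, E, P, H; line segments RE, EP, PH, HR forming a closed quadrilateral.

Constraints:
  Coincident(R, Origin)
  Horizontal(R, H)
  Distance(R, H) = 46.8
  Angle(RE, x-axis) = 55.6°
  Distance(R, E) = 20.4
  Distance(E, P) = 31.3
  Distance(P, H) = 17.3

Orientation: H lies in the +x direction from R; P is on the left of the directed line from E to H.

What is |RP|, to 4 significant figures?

46.02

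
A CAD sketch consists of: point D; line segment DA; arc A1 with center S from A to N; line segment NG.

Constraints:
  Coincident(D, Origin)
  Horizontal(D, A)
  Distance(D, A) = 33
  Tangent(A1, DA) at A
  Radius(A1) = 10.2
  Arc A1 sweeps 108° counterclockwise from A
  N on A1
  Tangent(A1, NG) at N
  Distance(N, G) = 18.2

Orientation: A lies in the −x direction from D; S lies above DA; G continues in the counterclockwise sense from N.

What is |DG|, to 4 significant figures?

42.15

On A1, A sits at bearing -90° from S; a 108° counterclockwise sweep puts N at bearing 18°, so N = S + 10.2·(cos 18°, sin 18°) = (-23.30, 13.35). Tangency of A1 to NG means the radius SN is perpendicular to NG, so NG runs along (−sin 18°, cos 18°); with |NG| = 18.2, G = (-28.92, 30.66). Then |DG| = |G − D| = 42.15.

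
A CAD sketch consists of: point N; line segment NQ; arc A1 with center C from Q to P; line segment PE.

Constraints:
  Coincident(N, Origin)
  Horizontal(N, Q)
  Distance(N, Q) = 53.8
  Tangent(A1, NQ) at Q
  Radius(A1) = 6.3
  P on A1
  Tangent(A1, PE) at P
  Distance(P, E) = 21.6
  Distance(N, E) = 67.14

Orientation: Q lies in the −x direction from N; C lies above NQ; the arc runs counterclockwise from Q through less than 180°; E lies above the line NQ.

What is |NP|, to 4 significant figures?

49.68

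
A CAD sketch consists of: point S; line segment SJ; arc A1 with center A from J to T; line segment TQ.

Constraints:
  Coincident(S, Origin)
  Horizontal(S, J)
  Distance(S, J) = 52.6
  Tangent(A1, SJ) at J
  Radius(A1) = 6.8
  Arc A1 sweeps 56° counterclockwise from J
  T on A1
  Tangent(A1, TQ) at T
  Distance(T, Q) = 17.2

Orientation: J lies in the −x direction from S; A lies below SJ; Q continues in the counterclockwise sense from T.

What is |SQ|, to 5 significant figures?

70.016

On A1, J sits at bearing 90° from A; a 56° counterclockwise sweep puts T at bearing 146°, so T = A + 6.8·(cos 146°, sin 146°) = (-58.237, -2.9975). Tangency of A1 to TQ means the radius AT is perpendicular to TQ, so TQ runs along (−sin 146°, cos 146°); with |TQ| = 17.2, Q = (-67.856, -17.257). Then |SQ| = |Q − S| = 70.016.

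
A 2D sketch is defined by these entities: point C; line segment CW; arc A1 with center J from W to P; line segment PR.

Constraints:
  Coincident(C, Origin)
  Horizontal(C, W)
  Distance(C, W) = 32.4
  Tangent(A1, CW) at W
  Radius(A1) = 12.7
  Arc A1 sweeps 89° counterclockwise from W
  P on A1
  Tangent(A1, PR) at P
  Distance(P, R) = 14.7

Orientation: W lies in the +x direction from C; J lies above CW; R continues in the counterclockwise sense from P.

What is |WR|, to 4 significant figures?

30.11

C is at the origin; CW is horizontal with |CW| = 32.4 and W on the +x side, so W = (32.40, 0.000). Since A1 is tangent to CW there, JW ⟂ CW, so J = W + (0, 12.7) = (32.40, 12.70). On A1, W sits at bearing -90° from J; an 89° counterclockwise sweep puts P at bearing -1°, so P = J + 12.7·(cos -1°, sin -1°) = (45.10, 12.48). A1 meets PR tangentially, so JP is at right angles to PR, so PR runs along (−sin -1°, cos -1°); with |PR| = 14.7, R = (45.35, 27.18). Then |WR| = |R − W| = 30.11.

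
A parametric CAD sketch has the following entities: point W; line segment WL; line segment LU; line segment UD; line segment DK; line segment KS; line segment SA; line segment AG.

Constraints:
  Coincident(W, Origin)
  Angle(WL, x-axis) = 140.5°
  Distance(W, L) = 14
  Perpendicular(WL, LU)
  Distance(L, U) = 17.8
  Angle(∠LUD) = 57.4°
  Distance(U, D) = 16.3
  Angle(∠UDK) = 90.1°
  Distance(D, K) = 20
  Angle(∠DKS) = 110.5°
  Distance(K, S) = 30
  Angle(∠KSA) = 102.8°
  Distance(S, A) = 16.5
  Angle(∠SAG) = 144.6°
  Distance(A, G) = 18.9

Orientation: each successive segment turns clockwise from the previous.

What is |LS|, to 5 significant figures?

26.408

∠UDK = 90.1° gives DK at -162.00° from the x-axis; with |DK| = 20.0, K = (-13.492, 0.94868). ∠DKS = 110.5° gives KS at 128.50° from the x-axis; with |KS| = 30.0, S = (-32.167, 24.427). Then |LS| = |S − L| = 26.408.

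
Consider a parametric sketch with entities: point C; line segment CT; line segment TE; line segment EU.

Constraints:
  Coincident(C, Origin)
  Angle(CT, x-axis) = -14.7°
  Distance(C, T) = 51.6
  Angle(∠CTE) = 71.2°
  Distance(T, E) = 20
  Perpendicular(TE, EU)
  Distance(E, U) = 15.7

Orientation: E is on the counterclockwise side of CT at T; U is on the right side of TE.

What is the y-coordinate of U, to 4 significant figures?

7.977

∠CTE = 71.2°, so TE runs at -14.7° + (180° − 71.2°) = 94.10° from the x-axis; with |TE| = 20.0, E = T + 20.0·(cos 94.10°, sin 94.10°) = (48.48, 6.855). The perpendicularity gives EU at right angles to TE; with |EU| = 15.7 on the right of TE, U = E + 15.7·(0.9974, 0.07150) = (64.14, 7.977). So U.y = 7.977.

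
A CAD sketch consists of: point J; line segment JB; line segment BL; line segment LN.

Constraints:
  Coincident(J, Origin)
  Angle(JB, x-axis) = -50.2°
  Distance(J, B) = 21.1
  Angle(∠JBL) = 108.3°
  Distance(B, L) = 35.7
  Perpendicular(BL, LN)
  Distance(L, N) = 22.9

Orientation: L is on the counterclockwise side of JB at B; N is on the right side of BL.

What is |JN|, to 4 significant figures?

60.29

∠JBL = 108.3°, so BL runs at -50.2° + (180° − 108.3°) = 21.50° from the x-axis; with |BL| = 35.7, L = B + 35.7·(cos 21.50°, sin 21.50°) = (46.72, -3.127). BL ⟂ LN; with |LN| = 22.9 on the right of BL, N = L + 22.9·(0.3665, -0.9304) = (55.12, -24.43). Then |JN| = |N − J| = 60.29.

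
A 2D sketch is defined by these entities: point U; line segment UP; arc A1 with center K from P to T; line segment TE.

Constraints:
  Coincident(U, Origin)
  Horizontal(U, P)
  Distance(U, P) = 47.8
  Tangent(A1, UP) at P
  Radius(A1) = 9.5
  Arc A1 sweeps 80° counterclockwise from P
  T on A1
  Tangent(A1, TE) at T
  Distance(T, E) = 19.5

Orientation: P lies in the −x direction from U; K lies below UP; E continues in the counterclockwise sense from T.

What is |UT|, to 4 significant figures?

57.69

Since A1 is tangent to UP there, KP ⟂ UP, so K = P + (0, -9.5) = (-47.80, -9.500). On A1, P sits at bearing 90° from K; an 80° counterclockwise sweep puts T at bearing 170°, so T = K + 9.5·(cos 170°, sin 170°) = (-57.16, -7.850). Then |UT| = |T − U| = 57.69.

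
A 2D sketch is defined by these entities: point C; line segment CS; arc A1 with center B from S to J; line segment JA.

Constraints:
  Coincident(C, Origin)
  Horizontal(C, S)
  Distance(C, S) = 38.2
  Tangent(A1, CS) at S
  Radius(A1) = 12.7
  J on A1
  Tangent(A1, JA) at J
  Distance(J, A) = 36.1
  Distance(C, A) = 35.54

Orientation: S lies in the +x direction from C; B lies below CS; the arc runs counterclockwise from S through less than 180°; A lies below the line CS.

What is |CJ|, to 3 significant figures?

28.3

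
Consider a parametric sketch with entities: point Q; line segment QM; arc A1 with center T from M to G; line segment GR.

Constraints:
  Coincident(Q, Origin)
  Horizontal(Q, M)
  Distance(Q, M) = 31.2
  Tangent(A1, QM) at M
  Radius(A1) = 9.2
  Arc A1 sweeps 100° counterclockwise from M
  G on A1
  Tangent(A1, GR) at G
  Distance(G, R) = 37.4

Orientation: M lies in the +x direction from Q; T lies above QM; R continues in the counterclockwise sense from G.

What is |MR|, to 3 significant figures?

47.7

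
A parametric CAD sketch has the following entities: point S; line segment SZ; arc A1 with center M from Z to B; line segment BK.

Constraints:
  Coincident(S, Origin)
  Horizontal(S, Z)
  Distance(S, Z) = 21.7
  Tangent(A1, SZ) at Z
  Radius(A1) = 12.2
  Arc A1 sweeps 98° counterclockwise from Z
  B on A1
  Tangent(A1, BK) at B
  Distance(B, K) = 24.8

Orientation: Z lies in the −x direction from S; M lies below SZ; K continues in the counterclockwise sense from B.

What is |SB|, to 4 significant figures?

36.53

S is at the origin; S and Z share the same y with |SZ| = 21.7 and Z on the −x side, so Z = (-21.70, 0.000). A1 meets SZ tangentially, so MZ is at right angles to SZ, so M = Z + (0, -12.2) = (-21.70, -12.20). On A1, Z sits at bearing 90° from M; a 98° counterclockwise sweep puts B at bearing 188°, so B = M + 12.2·(cos 188°, sin 188°) = (-33.78, -13.90). Then |SB| = |B − S| = 36.53.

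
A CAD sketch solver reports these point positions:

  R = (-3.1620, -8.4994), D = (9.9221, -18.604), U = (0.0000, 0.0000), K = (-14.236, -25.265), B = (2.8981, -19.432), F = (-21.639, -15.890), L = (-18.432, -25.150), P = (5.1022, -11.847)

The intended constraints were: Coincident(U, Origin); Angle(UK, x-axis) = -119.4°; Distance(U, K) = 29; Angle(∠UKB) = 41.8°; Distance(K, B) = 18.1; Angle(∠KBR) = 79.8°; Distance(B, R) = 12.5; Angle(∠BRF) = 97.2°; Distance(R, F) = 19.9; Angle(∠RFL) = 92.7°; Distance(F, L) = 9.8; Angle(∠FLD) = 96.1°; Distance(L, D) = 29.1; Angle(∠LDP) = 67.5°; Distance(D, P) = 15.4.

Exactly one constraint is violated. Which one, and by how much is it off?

Distance(D, P) = 15.4 — off by 7.10.

U = (0.00, 0.00) ✓; UK at -119.4° ✓; |UK| = 29.00 ✓; ∠UKB = 41.80° ✓; |KB| = 18.10 ✓; ∠KBR = 79.80° ✓; |BR| = 12.50 ✓; ∠BRF = 97.20° ✓; |RF| = 19.90 ✓; ∠RFL = 92.70° ✓; |FL| = 9.800 ✓; ∠FLD = 96.10° ✓; |LD| = 29.10 ✓; ∠LDP = 67.50° ✓; |DP| = 8.300 ✗.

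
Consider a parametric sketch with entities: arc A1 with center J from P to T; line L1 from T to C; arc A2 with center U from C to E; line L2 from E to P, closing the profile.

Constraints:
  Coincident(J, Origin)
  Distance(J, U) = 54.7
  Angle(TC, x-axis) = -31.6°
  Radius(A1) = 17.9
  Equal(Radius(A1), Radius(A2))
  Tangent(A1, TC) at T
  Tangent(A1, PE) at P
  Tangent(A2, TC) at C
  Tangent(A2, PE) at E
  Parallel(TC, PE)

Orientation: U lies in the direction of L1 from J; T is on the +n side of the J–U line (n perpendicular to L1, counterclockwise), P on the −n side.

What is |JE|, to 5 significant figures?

57.554

Tangency of A1 to both parallel lines with radius 17.9 puts T and P at J ± 17.9·n: T = (9.3793, 15.246), P = (-9.3793, -15.246). Equal radii place C and E the same way about U: C = U + 17.9·n = (55.969, -13.416), E = U − 17.9·n = (37.210, -43.908). Then |JE| = |E − J| = 57.554.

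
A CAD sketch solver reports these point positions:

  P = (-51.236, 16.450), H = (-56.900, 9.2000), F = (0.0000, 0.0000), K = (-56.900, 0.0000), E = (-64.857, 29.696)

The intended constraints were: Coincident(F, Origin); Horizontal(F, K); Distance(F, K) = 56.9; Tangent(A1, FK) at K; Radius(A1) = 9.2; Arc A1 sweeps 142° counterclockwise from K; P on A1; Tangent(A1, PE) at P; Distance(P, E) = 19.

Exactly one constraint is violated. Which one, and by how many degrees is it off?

Tangent(A1, PE) at P — off by 6.20°.

F = (0.00, 0.00) ✓; F.y = 0.00, K.y = 0.00 ✓; |FK| = 56.90 ✓; ∠(HK, KF) = 90.00° ✓; |HK| = 9.200 ✓; bearing(H→P) − bearing(H→K) = 142.0° ✓; |HP| = 9.200 ✓; ∠(HP, PE) = 96.20° ✗; |PE| = 19.00 ✓.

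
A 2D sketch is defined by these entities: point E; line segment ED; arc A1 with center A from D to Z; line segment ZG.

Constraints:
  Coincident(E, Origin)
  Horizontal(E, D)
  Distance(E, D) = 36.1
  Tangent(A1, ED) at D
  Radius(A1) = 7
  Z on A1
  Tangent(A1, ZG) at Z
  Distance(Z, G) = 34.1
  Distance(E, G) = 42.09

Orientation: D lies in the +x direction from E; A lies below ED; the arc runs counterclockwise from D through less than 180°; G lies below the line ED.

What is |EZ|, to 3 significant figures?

29.8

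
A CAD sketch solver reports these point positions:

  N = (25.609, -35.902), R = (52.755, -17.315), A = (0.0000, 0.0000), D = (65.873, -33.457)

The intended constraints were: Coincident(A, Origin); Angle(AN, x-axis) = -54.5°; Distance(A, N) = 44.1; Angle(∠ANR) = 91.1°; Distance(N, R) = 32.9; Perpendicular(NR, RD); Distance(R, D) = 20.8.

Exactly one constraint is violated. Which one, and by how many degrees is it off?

Perpendicular(NR, RD) — off by 4.70°.

A = (0.00, 0.00) ✓; AN at -54.50° ✓; |AN| = 44.10 ✓; ∠ANR = 91.10° ✓; |NR| = 32.90 ✓; ∠(NR, RD) = 85.30° ✗; |RD| = 20.80 ✓.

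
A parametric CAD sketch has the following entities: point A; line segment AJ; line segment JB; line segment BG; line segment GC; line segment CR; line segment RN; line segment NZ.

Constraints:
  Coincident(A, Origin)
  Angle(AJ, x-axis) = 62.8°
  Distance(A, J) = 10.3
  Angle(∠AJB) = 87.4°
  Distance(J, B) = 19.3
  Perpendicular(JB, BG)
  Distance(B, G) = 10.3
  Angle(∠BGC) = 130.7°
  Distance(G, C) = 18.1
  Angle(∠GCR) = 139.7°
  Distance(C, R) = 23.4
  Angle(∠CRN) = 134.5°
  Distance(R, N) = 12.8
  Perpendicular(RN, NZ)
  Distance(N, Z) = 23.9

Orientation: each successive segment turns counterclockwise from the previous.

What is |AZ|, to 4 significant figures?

17.41

∠CRN = 134.5° gives RN at 20.50° from the x-axis; with |RN| = 12.8, N = (23.63, -14.02). The perpendicularity gives NZ at right angles to RN, so NZ runs at 110.5°; with |NZ| = 23.9, Z = (15.26, 8.366). Then |AZ| = |Z − A| = 17.41.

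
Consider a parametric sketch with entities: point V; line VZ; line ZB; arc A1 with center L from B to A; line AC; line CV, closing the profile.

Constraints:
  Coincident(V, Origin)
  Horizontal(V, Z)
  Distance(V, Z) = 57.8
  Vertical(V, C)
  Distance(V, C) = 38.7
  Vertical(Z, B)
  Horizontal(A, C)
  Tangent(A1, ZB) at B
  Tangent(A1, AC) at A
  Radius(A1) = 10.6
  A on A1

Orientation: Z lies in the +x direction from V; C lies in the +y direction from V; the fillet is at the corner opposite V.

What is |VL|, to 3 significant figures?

54.9

V and C share the same x with |VC| = 38.7 and C on the +y side, so C = (0.00, 38.7). The virtual corner opposite V is at (57.8, 38.7). Tangency of A1 to ZB means the radius LB is perpendicular to ZB and the tangent condition forces LA to be normal to AC, with radius 10.6, so the center L sits 10.6 in from both sides at L = (47.2, 28.1). Then |VL| = |L − V| = 54.9.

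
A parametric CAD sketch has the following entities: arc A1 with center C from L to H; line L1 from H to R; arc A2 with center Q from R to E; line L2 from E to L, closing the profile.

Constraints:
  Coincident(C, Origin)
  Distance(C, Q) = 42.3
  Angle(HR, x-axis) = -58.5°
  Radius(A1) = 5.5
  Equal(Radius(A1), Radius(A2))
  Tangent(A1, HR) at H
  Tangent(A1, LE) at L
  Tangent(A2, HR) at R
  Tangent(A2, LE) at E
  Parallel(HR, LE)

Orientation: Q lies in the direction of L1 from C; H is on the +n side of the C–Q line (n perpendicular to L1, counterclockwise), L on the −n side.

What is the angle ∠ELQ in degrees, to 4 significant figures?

7.408°

The slot axis is L1's direction at -58.5°, so u = (cos -58.5°, sin -58.5°) = (0.5225, -0.8526) and n = (−sin -58.5°, cos -58.5°) = (0.8526, 0.5225). C is at the origin and Q lies 42.3 along u from C, so Q = 42.3·u = (22.10, -36.07). Tangency of A1 to both parallel lines with radius 5.5 puts H and L at C ± 5.5·n: H = (4.690, 2.874), L = (-4.690, -2.874). Equal radii place R and E the same way about Q: R = Q + 5.5·n = (26.79, -33.19), E = Q − 5.5·n = (17.41, -38.94). Then cos ∠ELQ = LE·LQ / (|LE||LQ|), giving 7.408°.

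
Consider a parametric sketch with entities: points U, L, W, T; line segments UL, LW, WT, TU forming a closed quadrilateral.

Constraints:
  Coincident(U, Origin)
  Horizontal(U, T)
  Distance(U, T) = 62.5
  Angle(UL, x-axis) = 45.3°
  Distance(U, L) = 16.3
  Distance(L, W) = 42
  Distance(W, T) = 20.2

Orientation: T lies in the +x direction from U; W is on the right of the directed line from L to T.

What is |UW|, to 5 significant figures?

47.759

U is at the origin; U and T share the same y with |UT| = 62.5 and T in +x, so T = (62.5, 0). UL runs at 45.3° with |UL| = 16.3, so L = (11.465, 11.586). W is determined by |LW| = 42.0 and |WT| = 20.2 together: it lies at the intersection of circle(L, 42.0) and circle(T, 20.2). With |LT| = 52.333, the foot of the radical line on LT is 39.122 from L and the perpendicular offset is √(42.0² − 39.122²) = 15.280. Taking the right-of-LT solution: W = (46.233, -11.976).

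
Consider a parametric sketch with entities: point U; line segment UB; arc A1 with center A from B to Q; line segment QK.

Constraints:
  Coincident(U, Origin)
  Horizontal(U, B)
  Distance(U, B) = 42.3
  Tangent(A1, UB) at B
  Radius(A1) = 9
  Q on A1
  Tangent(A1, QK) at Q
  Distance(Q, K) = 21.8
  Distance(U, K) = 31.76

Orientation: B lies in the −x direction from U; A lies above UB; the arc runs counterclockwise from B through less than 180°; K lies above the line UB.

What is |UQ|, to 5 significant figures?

35.036

Checks: |AQ| = 9.000 ✓; ∠(AQ, QK) = 90.00° ✓; |QK| = 21.80 ✓; |UK| = 31.76 ✓.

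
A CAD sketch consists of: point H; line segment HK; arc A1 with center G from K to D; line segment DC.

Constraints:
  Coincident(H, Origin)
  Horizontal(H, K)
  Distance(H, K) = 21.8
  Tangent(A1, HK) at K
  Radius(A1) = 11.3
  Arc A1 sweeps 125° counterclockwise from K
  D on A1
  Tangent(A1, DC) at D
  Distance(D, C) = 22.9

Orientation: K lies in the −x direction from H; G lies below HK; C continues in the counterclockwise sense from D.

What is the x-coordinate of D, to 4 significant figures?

-31.06

The tangent condition forces GK to be normal to HK, so G = K + (0, -11.3) = (-21.80, -11.30). On A1, K sits at bearing 90° from G; a 125° counterclockwise sweep puts D at bearing 215°, so D = G + 11.3·(cos 215°, sin 215°) = (-31.06, -17.78). So D.x = -31.06.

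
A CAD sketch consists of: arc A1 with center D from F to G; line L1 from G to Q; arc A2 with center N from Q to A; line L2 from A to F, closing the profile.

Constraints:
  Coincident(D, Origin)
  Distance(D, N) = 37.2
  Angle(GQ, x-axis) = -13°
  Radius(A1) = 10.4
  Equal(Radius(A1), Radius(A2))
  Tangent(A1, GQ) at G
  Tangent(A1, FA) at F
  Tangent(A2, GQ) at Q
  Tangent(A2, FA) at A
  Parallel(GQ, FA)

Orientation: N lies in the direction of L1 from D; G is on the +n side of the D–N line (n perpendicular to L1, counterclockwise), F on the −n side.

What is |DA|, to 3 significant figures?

38.6

The slot axis is L1's direction at -13.0°, so u = (cos -13.0°, sin -13.0°) = (0.974, -0.225) and n = (−sin -13.0°, cos -13.0°) = (0.225, 0.974). D is at the origin and N lies 37.2 along u from D, so N = 37.2·u = (36.2, -8.37). Tangency of A1 to both parallel lines with radius 10.4 puts G and F at D ± 10.4·n: G = (2.34, 10.1), F = (-2.34, -10.1). Equal radii place Q and A the same way about N: Q = N + 10.4·n = (38.6, 1.77), A = N − 10.4·n = (33.9, -18.5). Then |DA| = |A − D| = 38.6.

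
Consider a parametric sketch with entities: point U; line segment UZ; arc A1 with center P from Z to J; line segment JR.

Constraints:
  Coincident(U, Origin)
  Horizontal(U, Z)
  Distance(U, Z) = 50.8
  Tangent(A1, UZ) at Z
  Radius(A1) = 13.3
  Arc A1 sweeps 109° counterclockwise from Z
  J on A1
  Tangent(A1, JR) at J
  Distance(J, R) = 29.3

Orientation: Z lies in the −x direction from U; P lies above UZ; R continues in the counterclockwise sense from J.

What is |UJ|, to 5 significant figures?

42.094

U is at the origin; U and Z share the same y with |UZ| = 50.8 and Z on the −x side, so Z = (-50.800, 0.0000). Since A1 is tangent to UZ there, PZ ⟂ UZ, so P = Z + (0, 13.3) = (-50.800, 13.300). On A1, Z sits at bearing -90° from P; a 109° counterclockwise sweep puts J at bearing 19°, so J = P + 13.3·(cos 19°, sin 19°) = (-38.225, 17.630). Then |UJ| = |J − U| = 42.094.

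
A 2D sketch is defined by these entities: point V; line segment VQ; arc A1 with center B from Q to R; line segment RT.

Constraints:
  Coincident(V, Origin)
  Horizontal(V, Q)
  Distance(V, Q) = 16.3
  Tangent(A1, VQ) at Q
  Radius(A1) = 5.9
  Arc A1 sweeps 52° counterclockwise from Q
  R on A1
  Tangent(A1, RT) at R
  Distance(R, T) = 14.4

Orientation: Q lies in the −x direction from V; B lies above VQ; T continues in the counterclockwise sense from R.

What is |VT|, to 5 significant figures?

13.897

V is at the origin; VQ is horizontal with |VQ| = 16.3 and Q on the −x side, so Q = (-16.300, 0.0000). Tangency of A1 to VQ means the radius BQ is perpendicular to VQ, so B = Q + (0, 5.9) = (-16.300, 5.9000). On A1, Q sits at bearing -90° from B; a 52° counterclockwise sweep puts R at bearing -38°, so R = B + 5.9·(cos -38°, sin -38°) = (-11.651, 2.2676). A1 meets RT tangentially, so BR is at right angles to RT, so RT runs along (−sin -38°, cos -38°); with |RT| = 14.4, T = (-2.7852, 13.615). Then |VT| = |T − V| = 13.897.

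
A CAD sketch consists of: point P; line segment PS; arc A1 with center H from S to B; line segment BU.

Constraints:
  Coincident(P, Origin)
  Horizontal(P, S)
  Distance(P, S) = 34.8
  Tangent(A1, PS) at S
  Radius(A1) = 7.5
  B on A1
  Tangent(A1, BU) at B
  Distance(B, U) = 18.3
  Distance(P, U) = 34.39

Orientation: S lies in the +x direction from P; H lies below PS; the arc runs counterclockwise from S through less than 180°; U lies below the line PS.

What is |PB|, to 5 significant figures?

28.108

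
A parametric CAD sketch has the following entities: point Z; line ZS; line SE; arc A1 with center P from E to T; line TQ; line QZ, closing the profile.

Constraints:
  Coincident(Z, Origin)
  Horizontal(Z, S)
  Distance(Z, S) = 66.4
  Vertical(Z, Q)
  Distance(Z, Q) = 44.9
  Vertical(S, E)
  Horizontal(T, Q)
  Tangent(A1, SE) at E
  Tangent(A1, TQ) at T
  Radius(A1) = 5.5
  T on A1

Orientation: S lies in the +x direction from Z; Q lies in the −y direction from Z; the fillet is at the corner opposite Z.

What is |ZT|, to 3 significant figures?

75.7

Z is at the origin; Z and S share the same y with |ZS| = 66.4 and S on the +x side, so S = (66.4, 0.00). Z and Q share the same x with |ZQ| = 44.9 and Q on the −y side, so Q = (0.00, -44.9). The virtual corner opposite Z is at (66.4, -44.9). Since A1 is tangent to SE there, PE ⟂ SE and since A1 is tangent to TQ there, PT ⟂ TQ, with radius 5.5, so the center P sits 5.5 in from both sides at P = (60.9, -39.4). That places the tangent points at E = (66.4, -39.4) on SE and T = (60.9, -44.9) on TQ. Then |ZT| = |T − Z| = 75.7.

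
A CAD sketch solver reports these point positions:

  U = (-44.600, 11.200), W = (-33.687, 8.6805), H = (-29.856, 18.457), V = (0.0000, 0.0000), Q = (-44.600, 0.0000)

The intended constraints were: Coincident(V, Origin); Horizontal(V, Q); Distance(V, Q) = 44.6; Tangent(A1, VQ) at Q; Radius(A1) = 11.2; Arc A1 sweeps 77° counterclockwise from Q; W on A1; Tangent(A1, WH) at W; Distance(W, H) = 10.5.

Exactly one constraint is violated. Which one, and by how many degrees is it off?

Tangent(A1, WH) at W — off by 8.40°.

V = (0.00, 0.00) ✓; V.y = 0.00, Q.y = 0.00 ✓; |VQ| = 44.60 ✓; ∠(UQ, QV) = 90.00° ✓; |UQ| = 11.20 ✓; bearing(U→W) − bearing(U→Q) = 77.00° ✓; |UW| = 11.20 ✓; ∠(UW, WH) = 98.40° ✗; |WH| = 10.50 ✓.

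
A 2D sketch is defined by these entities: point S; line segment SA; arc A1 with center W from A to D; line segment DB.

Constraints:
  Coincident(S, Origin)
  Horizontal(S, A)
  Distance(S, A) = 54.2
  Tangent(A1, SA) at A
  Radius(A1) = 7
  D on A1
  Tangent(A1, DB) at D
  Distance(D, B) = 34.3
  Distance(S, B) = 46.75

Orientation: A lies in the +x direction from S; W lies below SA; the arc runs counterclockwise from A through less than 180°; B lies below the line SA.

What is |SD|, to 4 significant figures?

48.15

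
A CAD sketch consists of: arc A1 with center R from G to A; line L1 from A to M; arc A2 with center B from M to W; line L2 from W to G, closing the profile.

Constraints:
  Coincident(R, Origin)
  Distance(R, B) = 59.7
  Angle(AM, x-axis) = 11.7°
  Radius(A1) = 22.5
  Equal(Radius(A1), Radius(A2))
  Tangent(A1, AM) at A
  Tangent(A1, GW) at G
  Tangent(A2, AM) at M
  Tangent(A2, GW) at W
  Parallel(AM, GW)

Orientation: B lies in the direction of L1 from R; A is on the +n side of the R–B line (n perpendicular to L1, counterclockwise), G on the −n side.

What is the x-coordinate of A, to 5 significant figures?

-4.5627

R is at the origin and B lies 59.7 along u from R, so B = 59.7·u = (58.460, 12.106). Tangency of A1 to both parallel lines with radius 22.5 puts A and G at R ± 22.5·n: A = (-4.5627, 22.033), G = (4.5627, -22.033). So A.x = -4.5627.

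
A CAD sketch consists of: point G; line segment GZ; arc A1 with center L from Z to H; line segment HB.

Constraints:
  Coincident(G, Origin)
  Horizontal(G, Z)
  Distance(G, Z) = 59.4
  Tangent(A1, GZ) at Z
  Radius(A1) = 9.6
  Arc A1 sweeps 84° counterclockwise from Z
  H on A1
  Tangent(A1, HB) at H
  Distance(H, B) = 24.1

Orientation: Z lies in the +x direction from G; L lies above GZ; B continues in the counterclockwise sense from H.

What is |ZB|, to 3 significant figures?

34.7

G is at the origin; GZ is horizontal with |GZ| = 59.4 and Z on the +x side, so Z = (59.4, 0.00). A1 meets GZ tangentially, so LZ is at right angles to GZ, so L = Z + (0, 9.6) = (59.4, 9.60). On A1, Z sits at bearing -90° from L; an 84° counterclockwise sweep puts H at bearing -6°, so H = L + 9.6·(cos -6°, sin -6°) = (68.9, 8.60). A1 meets HB tangentially, so LH is at right angles to HB, so HB runs along (−sin -6°, cos -6°); with |HB| = 24.1, B = (71.5, 32.6). Then |ZB| = |B − Z| = 34.7.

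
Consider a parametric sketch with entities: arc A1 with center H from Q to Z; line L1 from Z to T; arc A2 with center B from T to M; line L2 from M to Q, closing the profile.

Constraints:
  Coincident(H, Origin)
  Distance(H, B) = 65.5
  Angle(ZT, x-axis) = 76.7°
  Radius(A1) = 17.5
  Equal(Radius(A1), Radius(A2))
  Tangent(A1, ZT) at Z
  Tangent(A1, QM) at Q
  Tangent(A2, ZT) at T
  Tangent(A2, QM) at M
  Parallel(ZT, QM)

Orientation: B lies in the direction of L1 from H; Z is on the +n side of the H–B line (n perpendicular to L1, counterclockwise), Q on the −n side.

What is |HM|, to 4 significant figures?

67.80

The slot axis is L1's direction at 76.7°, so u = (cos 76.7°, sin 76.7°) = (0.2300, 0.9732) and n = (−sin 76.7°, cos 76.7°) = (-0.9732, 0.2300). H is at the origin and B lies 65.5 along u from H, so B = 65.5·u = (15.07, 63.74). Tangency of A1 to both parallel lines with radius 17.5 puts Z and Q at H ± 17.5·n: Z = (-17.03, 4.026), Q = (17.03, -4.026). Equal radii place T and M the same way about B: T = B + 17.5·n = (-1.962, 67.77), M = B − 17.5·n = (32.10, 59.72). Then |HM| = |M − H| = 67.80.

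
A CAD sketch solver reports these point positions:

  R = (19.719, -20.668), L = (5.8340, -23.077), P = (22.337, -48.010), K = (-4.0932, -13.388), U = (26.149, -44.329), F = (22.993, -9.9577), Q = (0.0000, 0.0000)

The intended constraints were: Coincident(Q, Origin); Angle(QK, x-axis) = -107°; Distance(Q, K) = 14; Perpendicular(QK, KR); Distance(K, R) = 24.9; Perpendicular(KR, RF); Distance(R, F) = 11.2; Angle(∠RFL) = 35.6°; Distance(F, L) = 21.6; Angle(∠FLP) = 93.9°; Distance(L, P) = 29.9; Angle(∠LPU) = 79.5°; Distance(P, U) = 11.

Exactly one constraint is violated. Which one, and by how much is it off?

Distance(P, U) = 11 — off by 5.70.

Q = (0.00, 0.00) ✓; QK at -107.0° ✓; |QK| = 14.00 ✓; ∠(QK, KR) = 90.00° ✓; |KR| = 24.90 ✓; ∠(KR, RF) = 90.00° ✓; |RF| = 11.20 ✓; ∠RFL = 35.60° ✓; |FL| = 21.60 ✓; ∠FLP = 93.90° ✓; |LP| = 29.90 ✓; ∠LPU = 79.50° ✓; |PU| = 5.299 ✗.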